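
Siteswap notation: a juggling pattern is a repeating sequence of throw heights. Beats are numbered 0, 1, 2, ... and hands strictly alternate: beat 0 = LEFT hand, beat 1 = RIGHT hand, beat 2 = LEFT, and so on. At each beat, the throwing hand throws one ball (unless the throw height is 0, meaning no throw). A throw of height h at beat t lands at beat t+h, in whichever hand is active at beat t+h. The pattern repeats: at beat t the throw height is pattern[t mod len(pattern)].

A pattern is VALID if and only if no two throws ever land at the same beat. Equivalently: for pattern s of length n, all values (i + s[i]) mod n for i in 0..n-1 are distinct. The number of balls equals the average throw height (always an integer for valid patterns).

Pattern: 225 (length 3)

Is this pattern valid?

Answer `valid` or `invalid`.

i=0: (i + s[i]) mod n = (0 + 2) mod 3 = 2
i=1: (i + s[i]) mod n = (1 + 2) mod 3 = 0
i=2: (i + s[i]) mod n = (2 + 5) mod 3 = 1
Residues: [2, 0, 1], distinct: True

Answer: valid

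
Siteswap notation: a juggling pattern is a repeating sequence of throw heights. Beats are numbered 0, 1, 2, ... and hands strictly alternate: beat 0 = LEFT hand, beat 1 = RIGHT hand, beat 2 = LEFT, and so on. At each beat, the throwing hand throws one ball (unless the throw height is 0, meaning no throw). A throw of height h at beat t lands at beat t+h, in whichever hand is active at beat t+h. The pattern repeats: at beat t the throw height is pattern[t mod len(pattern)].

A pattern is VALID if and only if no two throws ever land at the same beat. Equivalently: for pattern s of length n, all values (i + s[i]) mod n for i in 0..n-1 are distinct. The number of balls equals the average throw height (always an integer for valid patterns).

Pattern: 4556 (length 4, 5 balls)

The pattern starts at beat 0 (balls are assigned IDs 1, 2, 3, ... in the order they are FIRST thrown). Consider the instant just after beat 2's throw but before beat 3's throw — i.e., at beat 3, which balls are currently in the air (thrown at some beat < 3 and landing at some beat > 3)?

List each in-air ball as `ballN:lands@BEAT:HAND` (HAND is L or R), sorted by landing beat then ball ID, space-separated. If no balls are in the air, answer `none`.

Answer: ball1:lands@4:L ball2:lands@6:L ball3:lands@7:R

Derivation:
Beat 0 (L): throw ball1 h=4 -> lands@4:L; in-air after throw: [b1@4:L]
Beat 1 (R): throw ball2 h=5 -> lands@6:L; in-air after throw: [b1@4:L b2@6:L]
Beat 2 (L): throw ball3 h=5 -> lands@7:R; in-air after throw: [b1@4:L b2@6:L b3@7:R]
Beat 3 (R): throw ball4 h=6 -> lands@9:R; in-air after throw: [b1@4:L b2@6:L b3@7:R b4@9:R]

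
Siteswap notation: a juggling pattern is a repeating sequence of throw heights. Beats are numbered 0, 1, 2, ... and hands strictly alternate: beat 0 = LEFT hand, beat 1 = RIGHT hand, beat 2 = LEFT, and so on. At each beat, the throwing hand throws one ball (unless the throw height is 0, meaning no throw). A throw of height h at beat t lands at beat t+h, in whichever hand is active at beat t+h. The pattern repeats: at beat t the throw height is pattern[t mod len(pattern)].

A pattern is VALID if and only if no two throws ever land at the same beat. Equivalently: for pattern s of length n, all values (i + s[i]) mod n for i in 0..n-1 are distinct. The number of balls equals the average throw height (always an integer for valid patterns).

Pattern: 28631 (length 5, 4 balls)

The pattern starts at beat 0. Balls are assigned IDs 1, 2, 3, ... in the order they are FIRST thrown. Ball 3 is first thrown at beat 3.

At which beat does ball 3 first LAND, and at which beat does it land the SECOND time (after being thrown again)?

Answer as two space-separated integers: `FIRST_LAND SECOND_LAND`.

Answer: 6 14

Derivation:
Beat 0 (L): throw ball1 h=2 -> lands@2:L; in-air after throw: [b1@2:L]
Beat 1 (R): throw ball2 h=8 -> lands@9:R; in-air after throw: [b1@2:L b2@9:R]
Beat 2 (L): throw ball1 h=6 -> lands@8:L; in-air after throw: [b1@8:L b2@9:R]
Beat 3 (R): throw ball3 h=3 -> lands@6:L; in-air after throw: [b3@6:L b1@8:L b2@9:R]
Beat 4 (L): throw ball4 h=1 -> lands@5:R; in-air after throw: [b4@5:R b3@6:L b1@8:L b2@9:R]
Beat 5 (R): throw ball4 h=2 -> lands@7:R; in-air after throw: [b3@6:L b4@7:R b1@8:L b2@9:R]
Beat 6 (L): throw ball3 h=8 -> lands@14:L; in-air after throw: [b4@7:R b1@8:L b2@9:R b3@14:L]
Beat 7 (R): throw ball4 h=6 -> lands@13:R; in-air after throw: [b1@8:L b2@9:R b4@13:R b3@14:L]
Beat 8 (L): throw ball1 h=3 -> lands@11:R; in-air after throw: [b2@9:R b1@11:R b4@13:R b3@14:L]
Beat 9 (R): throw ball2 h=1 -> lands@10:L; in-air after throw: [b2@10:L b1@11:R b4@13:R b3@14:L]
Beat 10 (L): throw ball2 h=2 -> lands@12:L; in-air after throw: [b1@11:R b2@12:L b4@13:R b3@14:L]
Beat 11 (R): throw ball1 h=8 -> lands@19:R; in-air after throw: [b2@12:L b4@13:R b3@14:L b1@19:R]
Beat 12 (L): throw ball2 h=6 -> lands@18:L; in-air after throw: [b4@13:R b3@14:L b2@18:L b1@19:R]
Beat 13 (R): throw ball4 h=3 -> lands@16:L; in-air after throw: [b3@14:L b4@16:L b2@18:L b1@19:R]
Beat 14 (L): throw ball3 h=1 -> lands@15:R; in-air after throw: [b3@15:R b4@16:L b2@18:L b1@19:R]
Ball 3: thrown@3 h=3 -> first land @6; rethrown@6 h=8 -> second land @14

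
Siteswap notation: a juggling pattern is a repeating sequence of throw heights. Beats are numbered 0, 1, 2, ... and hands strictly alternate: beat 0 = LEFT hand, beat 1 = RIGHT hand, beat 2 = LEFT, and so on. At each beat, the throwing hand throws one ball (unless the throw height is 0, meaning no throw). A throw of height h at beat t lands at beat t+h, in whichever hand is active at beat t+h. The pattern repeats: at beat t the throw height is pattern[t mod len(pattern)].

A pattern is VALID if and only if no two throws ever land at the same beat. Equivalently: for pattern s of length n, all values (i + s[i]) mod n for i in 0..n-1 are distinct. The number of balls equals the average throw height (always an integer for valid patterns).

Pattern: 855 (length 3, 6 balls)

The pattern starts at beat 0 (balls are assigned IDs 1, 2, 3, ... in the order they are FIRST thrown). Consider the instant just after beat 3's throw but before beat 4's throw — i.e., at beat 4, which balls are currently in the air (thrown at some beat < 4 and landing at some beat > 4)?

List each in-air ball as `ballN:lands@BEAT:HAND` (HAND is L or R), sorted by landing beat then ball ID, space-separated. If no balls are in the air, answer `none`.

Answer: ball2:lands@6:L ball3:lands@7:R ball1:lands@8:L ball4:lands@11:R

Derivation:
Beat 0 (L): throw ball1 h=8 -> lands@8:L; in-air after throw: [b1@8:L]
Beat 1 (R): throw ball2 h=5 -> lands@6:L; in-air after throw: [b2@6:L b1@8:L]
Beat 2 (L): throw ball3 h=5 -> lands@7:R; in-air after throw: [b2@6:L b3@7:R b1@8:L]
Beat 3 (R): throw ball4 h=8 -> lands@11:R; in-air after throw: [b2@6:L b3@7:R b1@8:L b4@11:R]
Beat 4 (L): throw ball5 h=5 -> lands@9:R; in-air after throw: [b2@6:L b3@7:R b1@8:L b5@9:R b4@11:R]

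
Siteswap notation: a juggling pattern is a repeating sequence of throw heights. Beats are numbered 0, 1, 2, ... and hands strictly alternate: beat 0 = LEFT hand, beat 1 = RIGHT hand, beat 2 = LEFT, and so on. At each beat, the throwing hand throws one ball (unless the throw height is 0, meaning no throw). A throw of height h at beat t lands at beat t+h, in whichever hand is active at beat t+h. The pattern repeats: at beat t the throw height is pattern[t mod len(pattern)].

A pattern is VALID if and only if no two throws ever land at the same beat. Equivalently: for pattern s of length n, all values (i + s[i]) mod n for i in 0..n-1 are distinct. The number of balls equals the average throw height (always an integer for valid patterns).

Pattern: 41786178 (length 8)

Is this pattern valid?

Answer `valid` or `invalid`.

Answer: invalid

Derivation:
i=0: (i + s[i]) mod n = (0 + 4) mod 8 = 4
i=1: (i + s[i]) mod n = (1 + 1) mod 8 = 2
i=2: (i + s[i]) mod n = (2 + 7) mod 8 = 1
i=3: (i + s[i]) mod n = (3 + 8) mod 8 = 3
i=4: (i + s[i]) mod n = (4 + 6) mod 8 = 2
i=5: (i + s[i]) mod n = (5 + 1) mod 8 = 6
i=6: (i + s[i]) mod n = (6 + 7) mod 8 = 5
i=7: (i + s[i]) mod n = (7 + 8) mod 8 = 7
Residues: [4, 2, 1, 3, 2, 6, 5, 7], distinct: False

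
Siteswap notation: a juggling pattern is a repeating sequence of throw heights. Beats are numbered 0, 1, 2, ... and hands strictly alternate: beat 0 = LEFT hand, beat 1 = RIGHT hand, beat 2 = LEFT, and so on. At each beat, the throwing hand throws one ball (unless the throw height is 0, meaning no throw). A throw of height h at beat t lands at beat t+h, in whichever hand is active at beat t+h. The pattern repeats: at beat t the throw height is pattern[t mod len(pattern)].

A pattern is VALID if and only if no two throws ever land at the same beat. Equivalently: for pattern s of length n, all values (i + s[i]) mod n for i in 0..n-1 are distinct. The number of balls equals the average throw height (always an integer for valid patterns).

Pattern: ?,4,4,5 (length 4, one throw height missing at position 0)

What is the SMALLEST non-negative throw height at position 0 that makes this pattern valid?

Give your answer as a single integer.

Answer: 3

Derivation:
i=0: s[i]=? (unknown)
i=1: (1 + 4) mod 4 = 1
i=2: (2 + 4) mod 4 = 2
i=3: (3 + 5) mod 4 = 0
Known residues: [0, 1, 2]; need a permutation of 0..3, so missing residue r = 3
Need (0 + s) mod 4 = 3; smallest s = (3 - 0) mod 4 = 3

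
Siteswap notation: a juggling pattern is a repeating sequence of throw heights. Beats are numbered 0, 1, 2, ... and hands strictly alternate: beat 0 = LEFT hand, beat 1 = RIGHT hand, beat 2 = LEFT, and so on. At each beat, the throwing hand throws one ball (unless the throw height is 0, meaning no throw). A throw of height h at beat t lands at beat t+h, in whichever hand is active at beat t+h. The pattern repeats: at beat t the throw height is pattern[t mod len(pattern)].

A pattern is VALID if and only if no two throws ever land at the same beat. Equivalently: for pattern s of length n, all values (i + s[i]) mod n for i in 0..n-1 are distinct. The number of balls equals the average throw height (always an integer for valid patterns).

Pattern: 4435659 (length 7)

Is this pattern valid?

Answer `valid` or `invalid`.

Answer: invalid

Derivation:
i=0: (i + s[i]) mod n = (0 + 4) mod 7 = 4
i=1: (i + s[i]) mod n = (1 + 4) mod 7 = 5
i=2: (i + s[i]) mod n = (2 + 3) mod 7 = 5
i=3: (i + s[i]) mod n = (3 + 5) mod 7 = 1
i=4: (i + s[i]) mod n = (4 + 6) mod 7 = 3
i=5: (i + s[i]) mod n = (5 + 5) mod 7 = 3
i=6: (i + s[i]) mod n = (6 + 9) mod 7 = 1
Residues: [4, 5, 5, 1, 3, 3, 1], distinct: False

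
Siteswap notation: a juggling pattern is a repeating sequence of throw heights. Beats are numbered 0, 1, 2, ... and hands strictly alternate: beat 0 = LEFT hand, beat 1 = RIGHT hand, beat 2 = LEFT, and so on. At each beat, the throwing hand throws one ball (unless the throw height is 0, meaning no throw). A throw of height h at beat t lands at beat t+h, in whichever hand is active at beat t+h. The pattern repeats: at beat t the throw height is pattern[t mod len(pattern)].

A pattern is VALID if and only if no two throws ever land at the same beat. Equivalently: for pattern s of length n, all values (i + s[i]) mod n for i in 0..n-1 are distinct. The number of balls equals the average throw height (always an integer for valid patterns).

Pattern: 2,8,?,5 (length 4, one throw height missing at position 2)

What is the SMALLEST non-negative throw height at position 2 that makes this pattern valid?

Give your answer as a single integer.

Answer: 1

Derivation:
i=0: (0 + 2) mod 4 = 2
i=1: (1 + 8) mod 4 = 1
i=2: s[i]=? (unknown)
i=3: (3 + 5) mod 4 = 0
Known residues: [0, 1, 2]; need a permutation of 0..3, so missing residue r = 3
Need (2 + s) mod 4 = 3; smallest s = (3 - 2) mod 4 = 1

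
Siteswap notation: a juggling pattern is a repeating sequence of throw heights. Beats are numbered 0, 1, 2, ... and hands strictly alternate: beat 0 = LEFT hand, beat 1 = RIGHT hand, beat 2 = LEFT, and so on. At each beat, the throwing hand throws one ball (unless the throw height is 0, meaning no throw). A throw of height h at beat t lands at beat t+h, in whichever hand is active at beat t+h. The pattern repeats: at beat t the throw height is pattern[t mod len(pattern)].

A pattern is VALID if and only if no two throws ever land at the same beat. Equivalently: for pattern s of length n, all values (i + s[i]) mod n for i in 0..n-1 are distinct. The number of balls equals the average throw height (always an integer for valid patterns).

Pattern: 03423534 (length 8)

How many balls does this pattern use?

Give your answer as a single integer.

Answer: 3

Derivation:
Pattern = [0, 3, 4, 2, 3, 5, 3, 4], length n = 8
  position 0: throw height = 0, running sum = 0
  position 1: throw height = 3, running sum = 3
  position 2: throw height = 4, running sum = 7
  position 3: throw height = 2, running sum = 9
  position 4: throw height = 3, running sum = 12
  position 5: throw height = 5, running sum = 17
  position 6: throw height = 3, running sum = 20
  position 7: throw height = 4, running sum = 24
Total sum = 24; balls = sum / n = 24 / 8 = 3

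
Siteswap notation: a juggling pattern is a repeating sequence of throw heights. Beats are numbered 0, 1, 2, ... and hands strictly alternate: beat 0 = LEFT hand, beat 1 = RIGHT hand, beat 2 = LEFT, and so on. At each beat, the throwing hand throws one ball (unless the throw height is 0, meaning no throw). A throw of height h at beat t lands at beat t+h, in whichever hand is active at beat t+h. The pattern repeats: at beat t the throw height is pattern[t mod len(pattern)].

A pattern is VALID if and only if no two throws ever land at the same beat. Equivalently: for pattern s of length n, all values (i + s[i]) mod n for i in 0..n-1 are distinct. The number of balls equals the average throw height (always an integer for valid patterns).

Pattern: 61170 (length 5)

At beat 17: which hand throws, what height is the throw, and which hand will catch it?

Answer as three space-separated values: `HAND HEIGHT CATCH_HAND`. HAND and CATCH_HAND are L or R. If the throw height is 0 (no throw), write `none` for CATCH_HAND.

Answer: R 1 L

Derivation:
Beat 17: 17 mod 2 = 1, so hand = R
Throw height = pattern[17 mod 5] = pattern[2] = 1
Lands at beat 17+1=18, 18 mod 2 = 0, so catch hand = L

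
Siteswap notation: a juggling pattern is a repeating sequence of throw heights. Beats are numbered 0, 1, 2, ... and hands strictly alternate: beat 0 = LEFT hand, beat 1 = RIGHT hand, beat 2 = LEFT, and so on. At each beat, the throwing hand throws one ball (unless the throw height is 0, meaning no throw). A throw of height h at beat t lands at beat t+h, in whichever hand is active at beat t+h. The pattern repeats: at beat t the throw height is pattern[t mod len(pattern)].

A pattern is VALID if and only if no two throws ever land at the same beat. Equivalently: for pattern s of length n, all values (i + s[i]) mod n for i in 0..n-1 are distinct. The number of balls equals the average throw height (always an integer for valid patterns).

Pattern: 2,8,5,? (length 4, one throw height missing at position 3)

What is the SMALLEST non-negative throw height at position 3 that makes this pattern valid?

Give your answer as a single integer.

i=0: (0 + 2) mod 4 = 2
i=1: (1 + 8) mod 4 = 1
i=2: (2 + 5) mod 4 = 3
i=3: s[i]=? (unknown)
Known residues: [1, 2, 3]; need a permutation of 0..3, so missing residue r = 0
Need (3 + s) mod 4 = 0; smallest s = (0 - 3) mod 4 = 1

Answer: 1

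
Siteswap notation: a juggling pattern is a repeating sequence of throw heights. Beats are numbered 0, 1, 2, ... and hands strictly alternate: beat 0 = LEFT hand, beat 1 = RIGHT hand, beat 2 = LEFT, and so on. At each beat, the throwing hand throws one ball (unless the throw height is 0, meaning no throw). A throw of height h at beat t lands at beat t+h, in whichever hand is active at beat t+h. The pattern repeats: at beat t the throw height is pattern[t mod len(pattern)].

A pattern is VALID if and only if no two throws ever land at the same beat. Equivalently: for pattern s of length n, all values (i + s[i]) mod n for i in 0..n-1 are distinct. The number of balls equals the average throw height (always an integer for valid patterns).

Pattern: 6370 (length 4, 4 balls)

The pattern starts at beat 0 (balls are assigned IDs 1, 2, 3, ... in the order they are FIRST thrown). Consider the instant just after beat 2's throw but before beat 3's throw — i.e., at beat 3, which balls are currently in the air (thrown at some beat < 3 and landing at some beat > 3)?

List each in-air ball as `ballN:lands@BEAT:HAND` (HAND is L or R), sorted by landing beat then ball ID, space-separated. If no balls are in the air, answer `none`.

Answer: ball2:lands@4:L ball1:lands@6:L ball3:lands@9:R

Derivation:
Beat 0 (L): throw ball1 h=6 -> lands@6:L; in-air after throw: [b1@6:L]
Beat 1 (R): throw ball2 h=3 -> lands@4:L; in-air after throw: [b2@4:L b1@6:L]
Beat 2 (L): throw ball3 h=7 -> lands@9:R; in-air after throw: [b2@4:L b1@6:L b3@9:R]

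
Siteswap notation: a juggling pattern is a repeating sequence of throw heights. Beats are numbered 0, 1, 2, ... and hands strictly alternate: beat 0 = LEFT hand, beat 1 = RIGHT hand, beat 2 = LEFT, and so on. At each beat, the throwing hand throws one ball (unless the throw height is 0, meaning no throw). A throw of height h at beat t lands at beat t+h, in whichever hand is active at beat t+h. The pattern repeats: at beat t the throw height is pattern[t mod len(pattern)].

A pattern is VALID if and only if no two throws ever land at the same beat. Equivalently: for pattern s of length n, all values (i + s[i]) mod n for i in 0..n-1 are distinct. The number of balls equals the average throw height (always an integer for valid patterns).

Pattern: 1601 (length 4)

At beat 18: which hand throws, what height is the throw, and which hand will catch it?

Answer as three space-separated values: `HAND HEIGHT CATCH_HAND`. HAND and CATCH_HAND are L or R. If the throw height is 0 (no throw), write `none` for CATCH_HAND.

Answer: L 0 none

Derivation:
Beat 18: 18 mod 2 = 0, so hand = L
Throw height = pattern[18 mod 4] = pattern[2] = 0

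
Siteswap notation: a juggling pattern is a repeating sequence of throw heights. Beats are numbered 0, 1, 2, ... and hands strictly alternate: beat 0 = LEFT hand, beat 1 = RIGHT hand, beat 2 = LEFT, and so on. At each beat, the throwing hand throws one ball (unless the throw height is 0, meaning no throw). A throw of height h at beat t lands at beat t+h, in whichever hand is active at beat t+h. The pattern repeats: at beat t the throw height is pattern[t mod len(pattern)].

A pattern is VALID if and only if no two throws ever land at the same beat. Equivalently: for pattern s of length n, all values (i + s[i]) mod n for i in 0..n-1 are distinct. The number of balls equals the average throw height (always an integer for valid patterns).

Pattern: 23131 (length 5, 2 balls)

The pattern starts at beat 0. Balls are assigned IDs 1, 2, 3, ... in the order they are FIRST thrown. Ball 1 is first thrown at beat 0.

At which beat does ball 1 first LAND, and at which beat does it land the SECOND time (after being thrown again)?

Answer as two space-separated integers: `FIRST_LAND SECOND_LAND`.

Beat 0 (L): throw ball1 h=2 -> lands@2:L; in-air after throw: [b1@2:L]
Beat 1 (R): throw ball2 h=3 -> lands@4:L; in-air after throw: [b1@2:L b2@4:L]
Beat 2 (L): throw ball1 h=1 -> lands@3:R; in-air after throw: [b1@3:R b2@4:L]
Beat 3 (R): throw ball1 h=3 -> lands@6:L; in-air after throw: [b2@4:L b1@6:L]
Ball 1: thrown@0 h=2 -> first land @2; rethrown@2 h=1 -> second land @3

Answer: 2 3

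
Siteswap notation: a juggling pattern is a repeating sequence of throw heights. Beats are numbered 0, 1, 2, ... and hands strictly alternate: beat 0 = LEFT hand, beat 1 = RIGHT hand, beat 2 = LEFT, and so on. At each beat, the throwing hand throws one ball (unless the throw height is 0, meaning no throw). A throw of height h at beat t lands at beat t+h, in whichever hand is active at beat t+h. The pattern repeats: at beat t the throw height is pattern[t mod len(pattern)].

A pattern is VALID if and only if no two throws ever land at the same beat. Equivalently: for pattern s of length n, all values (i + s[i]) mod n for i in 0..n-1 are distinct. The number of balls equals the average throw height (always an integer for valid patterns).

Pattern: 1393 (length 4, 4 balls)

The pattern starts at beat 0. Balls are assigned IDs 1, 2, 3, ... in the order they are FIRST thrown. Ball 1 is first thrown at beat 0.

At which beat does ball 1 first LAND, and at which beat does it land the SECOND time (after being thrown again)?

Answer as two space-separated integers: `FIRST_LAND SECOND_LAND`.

Answer: 1 4

Derivation:
Beat 0 (L): throw ball1 h=1 -> lands@1:R; in-air after throw: [b1@1:R]
Beat 1 (R): throw ball1 h=3 -> lands@4:L; in-air after throw: [b1@4:L]
Beat 2 (L): throw ball2 h=9 -> lands@11:R; in-air after throw: [b1@4:L b2@11:R]
Beat 3 (R): throw ball3 h=3 -> lands@6:L; in-air after throw: [b1@4:L b3@6:L b2@11:R]
Beat 4 (L): throw ball1 h=1 -> lands@5:R; in-air after throw: [b1@5:R b3@6:L b2@11:R]
Ball 1: thrown@0 h=1 -> first land @1; rethrown@1 h=3 -> second land @4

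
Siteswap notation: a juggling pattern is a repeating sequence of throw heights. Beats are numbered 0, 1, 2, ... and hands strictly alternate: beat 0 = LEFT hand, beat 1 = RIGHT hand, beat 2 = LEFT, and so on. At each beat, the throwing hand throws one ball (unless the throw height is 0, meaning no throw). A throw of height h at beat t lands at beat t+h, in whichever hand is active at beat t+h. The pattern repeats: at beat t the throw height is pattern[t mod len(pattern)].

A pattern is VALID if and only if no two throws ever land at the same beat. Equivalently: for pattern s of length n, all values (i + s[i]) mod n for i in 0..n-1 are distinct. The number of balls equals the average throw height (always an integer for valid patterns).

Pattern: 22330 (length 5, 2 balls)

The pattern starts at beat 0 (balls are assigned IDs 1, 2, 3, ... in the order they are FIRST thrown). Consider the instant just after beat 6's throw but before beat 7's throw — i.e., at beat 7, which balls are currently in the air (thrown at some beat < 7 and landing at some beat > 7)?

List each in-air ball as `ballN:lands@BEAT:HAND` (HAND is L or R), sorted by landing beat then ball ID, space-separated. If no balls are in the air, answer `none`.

Beat 0 (L): throw ball1 h=2 -> lands@2:L; in-air after throw: [b1@2:L]
Beat 1 (R): throw ball2 h=2 -> lands@3:R; in-air after throw: [b1@2:L b2@3:R]
Beat 2 (L): throw ball1 h=3 -> lands@5:R; in-air after throw: [b2@3:R b1@5:R]
Beat 3 (R): throw ball2 h=3 -> lands@6:L; in-air after throw: [b1@5:R b2@6:L]
Beat 5 (R): throw ball1 h=2 -> lands@7:R; in-air after throw: [b2@6:L b1@7:R]
Beat 6 (L): throw ball2 h=2 -> lands@8:L; in-air after throw: [b1@7:R b2@8:L]
Beat 7 (R): throw ball1 h=3 -> lands@10:L; in-air after throw: [b2@8:L b1@10:L]

Answer: ball2:lands@8:L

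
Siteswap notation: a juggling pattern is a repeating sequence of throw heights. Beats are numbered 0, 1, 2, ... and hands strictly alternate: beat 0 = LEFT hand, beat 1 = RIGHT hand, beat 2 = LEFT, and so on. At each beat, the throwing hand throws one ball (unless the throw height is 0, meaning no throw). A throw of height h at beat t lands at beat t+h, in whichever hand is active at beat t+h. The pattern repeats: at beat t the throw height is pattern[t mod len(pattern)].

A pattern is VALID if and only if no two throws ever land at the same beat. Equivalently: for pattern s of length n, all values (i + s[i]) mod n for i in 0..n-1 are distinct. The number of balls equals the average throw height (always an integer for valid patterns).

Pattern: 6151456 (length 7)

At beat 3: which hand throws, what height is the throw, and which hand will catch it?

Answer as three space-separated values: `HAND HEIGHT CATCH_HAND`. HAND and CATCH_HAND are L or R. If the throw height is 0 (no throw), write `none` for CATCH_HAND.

Answer: R 1 L

Derivation:
Beat 3: 3 mod 2 = 1, so hand = R
Throw height = pattern[3 mod 7] = pattern[3] = 1
Lands at beat 3+1=4, 4 mod 2 = 0, so catch hand = L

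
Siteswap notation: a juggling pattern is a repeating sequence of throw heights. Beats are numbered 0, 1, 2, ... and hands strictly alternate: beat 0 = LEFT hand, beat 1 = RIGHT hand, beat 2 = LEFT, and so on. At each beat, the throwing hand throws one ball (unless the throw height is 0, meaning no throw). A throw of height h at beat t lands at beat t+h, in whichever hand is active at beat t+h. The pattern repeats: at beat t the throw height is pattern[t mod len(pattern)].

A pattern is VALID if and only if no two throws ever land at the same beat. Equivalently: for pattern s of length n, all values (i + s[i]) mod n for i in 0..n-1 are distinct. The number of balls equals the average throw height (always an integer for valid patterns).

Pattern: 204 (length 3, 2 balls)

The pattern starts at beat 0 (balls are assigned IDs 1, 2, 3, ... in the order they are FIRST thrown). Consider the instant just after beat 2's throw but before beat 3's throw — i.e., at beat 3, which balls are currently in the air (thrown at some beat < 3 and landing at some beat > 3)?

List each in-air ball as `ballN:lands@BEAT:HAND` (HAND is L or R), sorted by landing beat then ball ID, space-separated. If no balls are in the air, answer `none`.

Beat 0 (L): throw ball1 h=2 -> lands@2:L; in-air after throw: [b1@2:L]
Beat 2 (L): throw ball1 h=4 -> lands@6:L; in-air after throw: [b1@6:L]
Beat 3 (R): throw ball2 h=2 -> lands@5:R; in-air after throw: [b2@5:R b1@6:L]

Answer: ball1:lands@6:L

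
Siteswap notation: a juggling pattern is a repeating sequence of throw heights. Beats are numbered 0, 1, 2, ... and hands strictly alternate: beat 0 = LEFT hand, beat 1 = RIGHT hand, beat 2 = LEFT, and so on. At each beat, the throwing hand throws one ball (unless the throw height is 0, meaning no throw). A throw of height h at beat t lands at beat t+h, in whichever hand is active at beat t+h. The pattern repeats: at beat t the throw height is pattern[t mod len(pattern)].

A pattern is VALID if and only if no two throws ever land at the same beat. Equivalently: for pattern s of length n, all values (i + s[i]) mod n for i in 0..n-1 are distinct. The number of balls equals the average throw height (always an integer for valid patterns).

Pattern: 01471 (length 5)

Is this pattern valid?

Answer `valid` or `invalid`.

i=0: (i + s[i]) mod n = (0 + 0) mod 5 = 0
i=1: (i + s[i]) mod n = (1 + 1) mod 5 = 2
i=2: (i + s[i]) mod n = (2 + 4) mod 5 = 1
i=3: (i + s[i]) mod n = (3 + 7) mod 5 = 0
i=4: (i + s[i]) mod n = (4 + 1) mod 5 = 0
Residues: [0, 2, 1, 0, 0], distinct: False

Answer: invalid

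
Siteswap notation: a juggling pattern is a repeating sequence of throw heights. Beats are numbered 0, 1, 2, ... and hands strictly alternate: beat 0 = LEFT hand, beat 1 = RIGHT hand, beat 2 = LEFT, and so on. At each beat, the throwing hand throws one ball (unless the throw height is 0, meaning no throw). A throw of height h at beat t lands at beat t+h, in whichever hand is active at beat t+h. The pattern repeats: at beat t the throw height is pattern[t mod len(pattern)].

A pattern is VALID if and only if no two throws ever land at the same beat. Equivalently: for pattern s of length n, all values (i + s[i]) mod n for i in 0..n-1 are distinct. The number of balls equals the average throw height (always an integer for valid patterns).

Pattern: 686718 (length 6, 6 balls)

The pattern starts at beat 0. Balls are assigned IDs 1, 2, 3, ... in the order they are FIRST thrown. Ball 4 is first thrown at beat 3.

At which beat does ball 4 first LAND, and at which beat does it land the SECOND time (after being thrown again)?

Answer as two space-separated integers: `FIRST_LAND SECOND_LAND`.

Beat 0 (L): throw ball1 h=6 -> lands@6:L; in-air after throw: [b1@6:L]
Beat 1 (R): throw ball2 h=8 -> lands@9:R; in-air after throw: [b1@6:L b2@9:R]
Beat 2 (L): throw ball3 h=6 -> lands@8:L; in-air after throw: [b1@6:L b3@8:L b2@9:R]
Beat 3 (R): throw ball4 h=7 -> lands@10:L; in-air after throw: [b1@6:L b3@8:L b2@9:R b4@10:L]
Beat 4 (L): throw ball5 h=1 -> lands@5:R; in-air after throw: [b5@5:R b1@6:L b3@8:L b2@9:R b4@10:L]
Beat 5 (R): throw ball5 h=8 -> lands@13:R; in-air after throw: [b1@6:L b3@8:L b2@9:R b4@10:L b5@13:R]
Beat 6 (L): throw ball1 h=6 -> lands@12:L; in-air after throw: [b3@8:L b2@9:R b4@10:L b1@12:L b5@13:R]
Beat 7 (R): throw ball6 h=8 -> lands@15:R; in-air after throw: [b3@8:L b2@9:R b4@10:L b1@12:L b5@13:R b6@15:R]
Beat 8 (L): throw ball3 h=6 -> lands@14:L; in-air after throw: [b2@9:R b4@10:L b1@12:L b5@13:R b3@14:L b6@15:R]
Beat 9 (R): throw ball2 h=7 -> lands@16:L; in-air after throw: [b4@10:L b1@12:L b5@13:R b3@14:L b6@15:R b2@16:L]
Beat 10 (L): throw ball4 h=1 -> lands@11:R; in-air after throw: [b4@11:R b1@12:L b5@13:R b3@14:L b6@15:R b2@16:L]
Beat 11 (R): throw ball4 h=8 -> lands@19:R; in-air after throw: [b1@12:L b5@13:R b3@14:L b6@15:R b2@16:L b4@19:R]
Ball 4: thrown@3 h=7 -> first land @10; rethrown@10 h=1 -> second land @11

Answer: 10 11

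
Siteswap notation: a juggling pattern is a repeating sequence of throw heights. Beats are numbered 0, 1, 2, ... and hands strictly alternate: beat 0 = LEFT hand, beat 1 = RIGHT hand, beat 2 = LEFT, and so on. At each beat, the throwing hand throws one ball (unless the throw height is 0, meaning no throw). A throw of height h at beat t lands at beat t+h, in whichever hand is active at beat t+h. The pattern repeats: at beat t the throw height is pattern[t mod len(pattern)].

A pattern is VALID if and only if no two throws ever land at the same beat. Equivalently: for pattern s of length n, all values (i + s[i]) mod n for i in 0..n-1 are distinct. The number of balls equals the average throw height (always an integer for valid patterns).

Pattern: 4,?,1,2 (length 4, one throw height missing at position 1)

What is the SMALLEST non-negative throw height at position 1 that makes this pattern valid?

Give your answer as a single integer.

Answer: 1

Derivation:
i=0: (0 + 4) mod 4 = 0
i=1: s[i]=? (unknown)
i=2: (2 + 1) mod 4 = 3
i=3: (3 + 2) mod 4 = 1
Known residues: [0, 1, 3]; need a permutation of 0..3, so missing residue r = 2
Need (1 + s) mod 4 = 2; smallest s = (2 - 1) mod 4 = 1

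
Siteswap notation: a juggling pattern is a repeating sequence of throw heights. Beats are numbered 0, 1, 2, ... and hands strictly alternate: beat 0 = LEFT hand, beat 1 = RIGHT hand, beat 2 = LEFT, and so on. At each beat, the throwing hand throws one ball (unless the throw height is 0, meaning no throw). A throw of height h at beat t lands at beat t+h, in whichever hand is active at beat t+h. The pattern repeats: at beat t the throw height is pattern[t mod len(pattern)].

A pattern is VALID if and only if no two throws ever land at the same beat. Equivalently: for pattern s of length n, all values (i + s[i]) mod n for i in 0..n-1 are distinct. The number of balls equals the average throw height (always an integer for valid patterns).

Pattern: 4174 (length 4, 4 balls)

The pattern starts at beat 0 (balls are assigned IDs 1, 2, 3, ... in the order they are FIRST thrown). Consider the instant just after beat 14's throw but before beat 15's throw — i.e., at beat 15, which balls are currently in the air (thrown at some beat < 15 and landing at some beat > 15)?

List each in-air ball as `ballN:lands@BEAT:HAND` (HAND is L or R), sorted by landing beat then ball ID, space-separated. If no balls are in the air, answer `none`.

Beat 0 (L): throw ball1 h=4 -> lands@4:L; in-air after throw: [b1@4:L]
Beat 1 (R): throw ball2 h=1 -> lands@2:L; in-air after throw: [b2@2:L b1@4:L]
Beat 2 (L): throw ball2 h=7 -> lands@9:R; in-air after throw: [b1@4:L b2@9:R]
Beat 3 (R): throw ball3 h=4 -> lands@7:R; in-air after throw: [b1@4:L b3@7:R b2@9:R]
Beat 4 (L): throw ball1 h=4 -> lands@8:L; in-air after throw: [b3@7:R b1@8:L b2@9:R]
Beat 5 (R): throw ball4 h=1 -> lands@6:L; in-air after throw: [b4@6:L b3@7:R b1@8:L b2@9:R]
Beat 6 (L): throw ball4 h=7 -> lands@13:R; in-air after throw: [b3@7:R b1@8:L b2@9:R b4@13:R]
Beat 7 (R): throw ball3 h=4 -> lands@11:R; in-air after throw: [b1@8:L b2@9:R b3@11:R b4@13:R]
Beat 8 (L): throw ball1 h=4 -> lands@12:L; in-air after throw: [b2@9:R b3@11:R b1@12:L b4@13:R]
Beat 9 (R): throw ball2 h=1 -> lands@10:L; in-air after throw: [b2@10:L b3@11:R b1@12:L b4@13:R]
Beat 10 (L): throw ball2 h=7 -> lands@17:R; in-air after throw: [b3@11:R b1@12:L b4@13:R b2@17:R]
Beat 11 (R): throw ball3 h=4 -> lands@15:R; in-air after throw: [b1@12:L b4@13:R b3@15:R b2@17:R]
Beat 12 (L): throw ball1 h=4 -> lands@16:L; in-air after throw: [b4@13:R b3@15:R b1@16:L b2@17:R]
Beat 13 (R): throw ball4 h=1 -> lands@14:L; in-air after throw: [b4@14:L b3@15:R b1@16:L b2@17:R]
Beat 14 (L): throw ball4 h=7 -> lands@21:R; in-air after throw: [b3@15:R b1@16:L b2@17:R b4@21:R]
Beat 15 (R): throw ball3 h=4 -> lands@19:R; in-air after throw: [b1@16:L b2@17:R b3@19:R b4@21:R]

Answer: ball1:lands@16:L ball2:lands@17:R ball4:lands@21:R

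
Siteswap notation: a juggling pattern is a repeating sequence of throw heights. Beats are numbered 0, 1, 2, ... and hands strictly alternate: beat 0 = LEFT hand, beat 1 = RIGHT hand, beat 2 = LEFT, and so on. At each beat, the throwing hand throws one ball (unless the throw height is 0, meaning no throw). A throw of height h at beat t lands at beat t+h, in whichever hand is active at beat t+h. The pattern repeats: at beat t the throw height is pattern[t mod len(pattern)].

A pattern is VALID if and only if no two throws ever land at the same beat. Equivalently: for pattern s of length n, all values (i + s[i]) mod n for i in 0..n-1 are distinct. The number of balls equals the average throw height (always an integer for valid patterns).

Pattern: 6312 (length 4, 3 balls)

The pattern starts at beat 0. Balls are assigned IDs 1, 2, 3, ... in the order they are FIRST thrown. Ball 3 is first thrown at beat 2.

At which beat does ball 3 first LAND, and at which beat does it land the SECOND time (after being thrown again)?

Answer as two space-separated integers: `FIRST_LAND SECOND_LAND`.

Beat 0 (L): throw ball1 h=6 -> lands@6:L; in-air after throw: [b1@6:L]
Beat 1 (R): throw ball2 h=3 -> lands@4:L; in-air after throw: [b2@4:L b1@6:L]
Beat 2 (L): throw ball3 h=1 -> lands@3:R; in-air after throw: [b3@3:R b2@4:L b1@6:L]
Beat 3 (R): throw ball3 h=2 -> lands@5:R; in-air after throw: [b2@4:L b3@5:R b1@6:L]
Beat 4 (L): throw ball2 h=6 -> lands@10:L; in-air after throw: [b3@5:R b1@6:L b2@10:L]
Beat 5 (R): throw ball3 h=3 -> lands@8:L; in-air after throw: [b1@6:L b3@8:L b2@10:L]
Ball 3: thrown@2 h=1 -> first land @3; rethrown@3 h=2 -> second land @5

Answer: 3 5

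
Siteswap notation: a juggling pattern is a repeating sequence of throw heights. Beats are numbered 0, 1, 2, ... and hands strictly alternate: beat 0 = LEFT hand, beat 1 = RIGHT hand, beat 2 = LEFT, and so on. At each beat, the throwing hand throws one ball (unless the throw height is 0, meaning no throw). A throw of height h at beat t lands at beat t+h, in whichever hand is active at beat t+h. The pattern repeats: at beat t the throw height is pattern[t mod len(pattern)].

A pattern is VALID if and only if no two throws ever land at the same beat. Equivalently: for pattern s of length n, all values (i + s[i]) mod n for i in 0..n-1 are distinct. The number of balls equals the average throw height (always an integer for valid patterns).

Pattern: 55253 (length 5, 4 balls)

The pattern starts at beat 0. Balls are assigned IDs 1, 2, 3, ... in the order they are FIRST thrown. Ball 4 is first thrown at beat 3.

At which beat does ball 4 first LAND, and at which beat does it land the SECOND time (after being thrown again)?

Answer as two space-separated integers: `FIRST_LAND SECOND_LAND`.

Answer: 8 13

Derivation:
Beat 0 (L): throw ball1 h=5 -> lands@5:R; in-air after throw: [b1@5:R]
Beat 1 (R): throw ball2 h=5 -> lands@6:L; in-air after throw: [b1@5:R b2@6:L]
Beat 2 (L): throw ball3 h=2 -> lands@4:L; in-air after throw: [b3@4:L b1@5:R b2@6:L]
Beat 3 (R): throw ball4 h=5 -> lands@8:L; in-air after throw: [b3@4:L b1@5:R b2@6:L b4@8:L]
Beat 4 (L): throw ball3 h=3 -> lands@7:R; in-air after throw: [b1@5:R b2@6:L b3@7:R b4@8:L]
Beat 5 (R): throw ball1 h=5 -> lands@10:L; in-air after throw: [b2@6:L b3@7:R b4@8:L b1@10:L]
Beat 6 (L): throw ball2 h=5 -> lands@11:R; in-air after throw: [b3@7:R b4@8:L b1@10:L b2@11:R]
Beat 7 (R): throw ball3 h=2 -> lands@9:R; in-air after throw: [b4@8:L b3@9:R b1@10:L b2@11:R]
Beat 8 (L): throw ball4 h=5 -> lands@13:R; in-air after throw: [b3@9:R b1@10:L b2@11:R b4@13:R]
Beat 9 (R): throw ball3 h=3 -> lands@12:L; in-air after throw: [b1@10:L b2@11:R b3@12:L b4@13:R]
Beat 10 (L): throw ball1 h=5 -> lands@15:R; in-air after throw: [b2@11:R b3@12:L b4@13:R b1@15:R]
Beat 11 (R): throw ball2 h=5 -> lands@16:L; in-air after throw: [b3@12:L b4@13:R b1@15:R b2@16:L]
Beat 12 (L): throw ball3 h=2 -> lands@14:L; in-air after throw: [b4@13:R b3@14:L b1@15:R b2@16:L]
Beat 13 (R): throw ball4 h=5 -> lands@18:L; in-air after throw: [b3@14:L b1@15:R b2@16:L b4@18:L]
Ball 4: thrown@3 h=5 -> first land @8; rethrown@8 h=5 -> second land @13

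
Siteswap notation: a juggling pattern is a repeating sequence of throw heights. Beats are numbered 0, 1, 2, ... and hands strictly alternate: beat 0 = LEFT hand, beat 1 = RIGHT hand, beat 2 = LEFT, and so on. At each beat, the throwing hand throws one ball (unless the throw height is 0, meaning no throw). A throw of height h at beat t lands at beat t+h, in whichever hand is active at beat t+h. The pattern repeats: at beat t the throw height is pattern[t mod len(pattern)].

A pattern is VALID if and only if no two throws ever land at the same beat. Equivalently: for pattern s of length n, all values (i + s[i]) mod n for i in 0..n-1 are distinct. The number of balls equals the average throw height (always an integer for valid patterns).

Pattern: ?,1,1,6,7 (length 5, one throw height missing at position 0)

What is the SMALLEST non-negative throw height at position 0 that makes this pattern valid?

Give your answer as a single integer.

i=0: s[i]=? (unknown)
i=1: (1 + 1) mod 5 = 2
i=2: (2 + 1) mod 5 = 3
i=3: (3 + 6) mod 5 = 4
i=4: (4 + 7) mod 5 = 1
Known residues: [1, 2, 3, 4]; need a permutation of 0..4, so missing residue r = 0
Need (0 + s) mod 5 = 0; smallest s = (0 - 0) mod 5 = 0

Answer: 0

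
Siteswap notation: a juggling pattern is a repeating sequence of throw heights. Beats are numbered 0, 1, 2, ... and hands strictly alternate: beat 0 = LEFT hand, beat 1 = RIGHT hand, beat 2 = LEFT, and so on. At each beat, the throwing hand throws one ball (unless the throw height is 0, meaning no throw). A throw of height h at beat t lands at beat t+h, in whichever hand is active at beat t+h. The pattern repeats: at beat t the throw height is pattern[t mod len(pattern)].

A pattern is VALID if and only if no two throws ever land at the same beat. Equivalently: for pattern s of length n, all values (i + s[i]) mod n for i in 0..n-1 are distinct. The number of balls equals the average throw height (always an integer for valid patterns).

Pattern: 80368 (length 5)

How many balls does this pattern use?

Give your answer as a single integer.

Pattern = [8, 0, 3, 6, 8], length n = 5
  position 0: throw height = 8, running sum = 8
  position 1: throw height = 0, running sum = 8
  position 2: throw height = 3, running sum = 11
  position 3: throw height = 6, running sum = 17
  position 4: throw height = 8, running sum = 25
Total sum = 25; balls = sum / n = 25 / 5 = 5

Answer: 5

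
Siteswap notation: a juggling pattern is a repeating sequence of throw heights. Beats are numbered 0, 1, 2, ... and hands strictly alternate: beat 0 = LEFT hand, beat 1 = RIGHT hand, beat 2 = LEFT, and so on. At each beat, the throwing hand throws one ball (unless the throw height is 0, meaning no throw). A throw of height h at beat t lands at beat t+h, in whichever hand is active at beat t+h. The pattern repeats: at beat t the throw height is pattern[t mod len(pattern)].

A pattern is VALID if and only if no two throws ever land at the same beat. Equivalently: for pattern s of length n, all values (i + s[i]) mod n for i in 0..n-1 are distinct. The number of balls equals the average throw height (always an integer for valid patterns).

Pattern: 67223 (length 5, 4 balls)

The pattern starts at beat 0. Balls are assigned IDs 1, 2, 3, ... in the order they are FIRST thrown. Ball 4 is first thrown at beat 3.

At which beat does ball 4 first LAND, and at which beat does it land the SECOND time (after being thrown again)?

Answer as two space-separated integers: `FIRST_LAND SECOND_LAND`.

Beat 0 (L): throw ball1 h=6 -> lands@6:L; in-air after throw: [b1@6:L]
Beat 1 (R): throw ball2 h=7 -> lands@8:L; in-air after throw: [b1@6:L b2@8:L]
Beat 2 (L): throw ball3 h=2 -> lands@4:L; in-air after throw: [b3@4:L b1@6:L b2@8:L]
Beat 3 (R): throw ball4 h=2 -> lands@5:R; in-air after throw: [b3@4:L b4@5:R b1@6:L b2@8:L]
Beat 4 (L): throw ball3 h=3 -> lands@7:R; in-air after throw: [b4@5:R b1@6:L b3@7:R b2@8:L]
Beat 5 (R): throw ball4 h=6 -> lands@11:R; in-air after throw: [b1@6:L b3@7:R b2@8:L b4@11:R]
Beat 6 (L): throw ball1 h=7 -> lands@13:R; in-air after throw: [b3@7:R b2@8:L b4@11:R b1@13:R]
Beat 7 (R): throw ball3 h=2 -> lands@9:R; in-air after throw: [b2@8:L b3@9:R b4@11:R b1@13:R]
Beat 8 (L): throw ball2 h=2 -> lands@10:L; in-air after throw: [b3@9:R b2@10:L b4@11:R b1@13:R]
Beat 9 (R): throw ball3 h=3 -> lands@12:L; in-air after throw: [b2@10:L b4@11:R b3@12:L b1@13:R]
Beat 10 (L): throw ball2 h=6 -> lands@16:L; in-air after throw: [b4@11:R b3@12:L b1@13:R b2@16:L]
Beat 11 (R): throw ball4 h=7 -> lands@18:L; in-air after throw: [b3@12:L b1@13:R b2@16:L b4@18:L]
Ball 4: thrown@3 h=2 -> first land @5; rethrown@5 h=6 -> second land @11

Answer: 5 11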